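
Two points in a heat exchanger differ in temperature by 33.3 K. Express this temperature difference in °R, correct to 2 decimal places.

59.94°R

For a temperature interval the offset drops out; only the factor 1.8 applies.
33.3 × 1.8 = 59.94.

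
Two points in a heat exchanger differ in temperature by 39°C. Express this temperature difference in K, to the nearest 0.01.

Celsius and kelvin degrees are the same size, so the interval is unchanged: 39.00.

39.00 K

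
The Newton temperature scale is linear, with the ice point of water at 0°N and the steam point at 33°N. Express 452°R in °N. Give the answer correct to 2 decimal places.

First in Celsius: (452 - 491.67) × 5/9 = -22.0389°C.
Linearly onto the Newton scale: 0 + (-22.0389 / 100) × (33 - 0) = -7.27°N.

-7.27°N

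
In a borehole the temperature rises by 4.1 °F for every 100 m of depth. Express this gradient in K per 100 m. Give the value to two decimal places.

2.28 K/100 m

Since only a temperature interval is involved, the additive offset between the scales drops out.
A change of 1°F is a change of 5/9 K, so 4.1 × 5/9 = 2.28.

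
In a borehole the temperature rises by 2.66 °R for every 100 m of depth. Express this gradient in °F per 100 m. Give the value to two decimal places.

Since only a temperature interval is involved, the additive offset between the scales drops out.
A change of 1°R is a change of 1°F, so 2.66 × 1 = 2.66.

2.66 °F/100 m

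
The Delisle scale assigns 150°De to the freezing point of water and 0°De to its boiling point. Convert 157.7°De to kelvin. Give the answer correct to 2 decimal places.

268.02 K

Linear interpolation between the fixed points: C = (157.7 - 150) × 100 / (0 - 150) = -5.1333°C.
Then -5.1333 + 273.15 = 268.02 K.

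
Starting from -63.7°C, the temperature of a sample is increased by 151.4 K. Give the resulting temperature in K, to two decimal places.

360.85 K

The 151.4 K change is an interval; Kelvin and Celsius degrees are the same size, so ΔC = +151.4°C.
Final Celsius temperature: -63.7000 + 151.4000 = 87.7000°C.
In kelvin: 87.7000 + 273.15 = 360.85 K.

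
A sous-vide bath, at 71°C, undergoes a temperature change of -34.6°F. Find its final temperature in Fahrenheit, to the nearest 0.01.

125.20°F

The 34.6°F change is an interval, so only the factor 5/9 applies: -34.6 × 5/9 = -19.2222°C.
Final Celsius temperature: 71.0000 - 19.2222 = 51.7778°C.
In Fahrenheit: 51.7778 × 1.8 + 32 = 125.20°F.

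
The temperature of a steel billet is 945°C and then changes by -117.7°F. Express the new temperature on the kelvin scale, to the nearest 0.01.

The 117.7°F change is an interval, so only the factor 5/9 applies: -117.7 × 5/9 = -65.3889°C.
Final Celsius temperature: 945.0000 - 65.3889 = 879.6111°C.
In kelvin: 879.6111 + 273.15 = 1152.76 K.

1152.76 K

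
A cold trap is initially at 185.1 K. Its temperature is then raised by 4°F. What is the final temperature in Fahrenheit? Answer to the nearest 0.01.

-122.49°F

Initial temperature in Celsius: 185.1 - 273.15 = -88.0500°C.
The 4°F change is an interval, so only the factor 5/9 applies: +4 × 5/9 = +2.2222°C.
Final Celsius temperature: -88.0500 + 2.2222 = -85.8278°C.
In Fahrenheit: -85.8278 × 1.8 + 32 = -122.49°F.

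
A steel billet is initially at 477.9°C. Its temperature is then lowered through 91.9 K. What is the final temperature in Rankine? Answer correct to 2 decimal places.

1186.47°R

The 91.9 K change is an interval; Kelvin and Celsius degrees are the same size, so ΔC = -91.9°C.
Final Celsius temperature: 477.9000 - 91.9000 = 386.0000°C.
In Rankine: 386.0000 × 1.8 + 491.67 = 1186.47°R.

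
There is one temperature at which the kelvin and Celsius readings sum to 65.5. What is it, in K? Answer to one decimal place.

Let K be the kelvin reading. The Celsius reading is C = 1·K - 273.15.
Require K + C = 65.5: (2)·K - 273.15 = 65.5.
K = (65.5 + 273.15) / (2) = 169.3.

169.3 K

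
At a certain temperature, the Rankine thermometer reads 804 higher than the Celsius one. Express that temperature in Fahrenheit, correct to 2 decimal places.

Let x be the Celsius reading; then the Rankine reading is 1.8·x + 491.67.
(1.8·x + 491.67) - x = 804  ⇒  (0.8)·x = 312.33  ⇒  x = 390.4125°C.
In Fahrenheit: 390.4125 × 1.8 + 32 = 734.74°F.

734.74°F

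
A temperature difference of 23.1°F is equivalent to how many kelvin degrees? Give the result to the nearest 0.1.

Only the scale ratio 5/9 matters for a change in temperature.
23.1 × 5/9 = 12.8.

12.8 K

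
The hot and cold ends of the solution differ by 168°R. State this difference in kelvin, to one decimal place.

For a temperature interval the offset drops out; only the factor 5/9 applies.
168 × 5/9 = 93.3.

93.3 K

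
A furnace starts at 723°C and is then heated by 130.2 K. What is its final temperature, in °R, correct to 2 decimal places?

The 130.2 K change is an interval; Kelvin and Celsius degrees are the same size, so ΔC = +130.2°C.
Final Celsius temperature: 723.0000 + 130.2000 = 853.2000°C.
In Rankine: 853.2000 × 1.8 + 491.67 = 2027.43°R.

2027.43°R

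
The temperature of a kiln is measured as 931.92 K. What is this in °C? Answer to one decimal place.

658.8°C

In Celsius: 931.92 - 273.15 = 658.7700°C.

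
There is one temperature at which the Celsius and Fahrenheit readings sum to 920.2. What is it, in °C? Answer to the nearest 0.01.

Let C be the Celsius reading. The Fahrenheit reading is F = 1.8·C + 32.
Require C + F = 920.2: (2.8)·C + 32 = 920.2.
C = (920.2 - 32) / (2.8) = 317.21.

317.21°C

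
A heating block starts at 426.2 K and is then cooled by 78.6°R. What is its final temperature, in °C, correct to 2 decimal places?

109.38°C

Initial temperature in Celsius: 426.2 - 273.15 = 153.0500°C.
The 78.6°R change is an interval, so only the factor 5/9 applies: -78.6 × 5/9 = -43.6667°C.
Final Celsius temperature: 153.0500 - 43.6667 = 109.3833°C.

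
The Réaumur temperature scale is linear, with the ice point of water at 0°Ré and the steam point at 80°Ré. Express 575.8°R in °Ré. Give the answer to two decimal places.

First in Celsius: (575.8 - 491.67) × 5/9 = 46.7389°C.
Linearly onto the Réaumur scale: 0 + (46.7389 / 100) × (80 - 0) = 37.39°Ré.

37.39°Ré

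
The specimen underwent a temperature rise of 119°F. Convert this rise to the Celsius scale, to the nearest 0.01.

For a temperature interval the offset drops out; only the factor 5/9 applies.
119 × 5/9 = 66.11.

66.11°C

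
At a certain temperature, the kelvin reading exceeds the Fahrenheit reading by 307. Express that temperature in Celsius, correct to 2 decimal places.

Let x be the Fahrenheit reading; then the kelvin reading is 5/9·x + 255.372.
(5/9·x + 255.372) - x = 307  ⇒  (-4/9)·x = 51.6278  ⇒  x = -116.1625°F.
In Celsius: (-116.1625 - 32) × 5/9 = -82.31°C.

-82.31°C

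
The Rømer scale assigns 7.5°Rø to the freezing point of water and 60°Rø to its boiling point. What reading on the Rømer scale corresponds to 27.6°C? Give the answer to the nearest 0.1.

Linearly onto the Rømer scale: 7.5 + (27.6000 / 100) × (60 - 7.5) = 22.0°Rø.

22.0°Rø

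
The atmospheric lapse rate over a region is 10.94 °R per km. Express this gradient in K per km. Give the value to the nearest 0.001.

6.078 K/km

Since only a temperature interval is involved, the additive offset between the scales drops out.
A change of 1°R is a change of 5/9 K, so 10.94 × 5/9 = 6.078.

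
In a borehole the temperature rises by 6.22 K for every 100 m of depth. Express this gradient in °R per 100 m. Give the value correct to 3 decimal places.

11.196 °R/100 m

The quantity depends on a temperature interval, so only the ratio of degree sizes applies; the offset between the scales is irrelevant.
A change of 1 K is a change of 1.8°R, so 6.22 × 1.8 = 11.196.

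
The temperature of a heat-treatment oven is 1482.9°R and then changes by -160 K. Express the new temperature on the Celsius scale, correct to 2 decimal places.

Initial temperature in Celsius: (1482.9 - 491.67) × 5/9 = 550.6833°C.
The 160 K change is an interval; Kelvin and Celsius degrees are the same size, so ΔC = -160°C.
Final Celsius temperature: 550.6833 - 160.0000 = 390.6833°C.

390.68°C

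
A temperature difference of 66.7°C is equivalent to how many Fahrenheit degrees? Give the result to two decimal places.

An interval of 1°C corresponds to 1.8°F.
66.7 × 1.8 = 120.06.

120.06°F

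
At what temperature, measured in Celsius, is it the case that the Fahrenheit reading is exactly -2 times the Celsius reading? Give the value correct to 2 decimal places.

Let C be the Celsius reading. The Fahrenheit reading is F = 1.8·C + 32.
Require F = -2·C: 1.8·C + 32 = -2·C.
(3.8)·C = -32  ⇒  C = -8.42.

-8.42°C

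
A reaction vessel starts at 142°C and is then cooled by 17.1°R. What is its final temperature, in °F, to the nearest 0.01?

The 17.1°R change is an interval, so only the factor 5/9 applies: -17.1 × 5/9 = -9.5000°C.
Final Celsius temperature: 142.0000 - 9.5000 = 132.5000°C.
In Fahrenheit: 132.5000 × 1.8 + 32 = 270.50°F.

270.50°F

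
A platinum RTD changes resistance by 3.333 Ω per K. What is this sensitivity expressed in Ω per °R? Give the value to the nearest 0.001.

The quantity depends on a temperature interval, so only the ratio of degree sizes applies; the offset between the scales is irrelevant.
A change of 1°R is a change of 5/9 K, so per °R the value is 3.333 × 5/9 = 1.852.

1.852 Ω per °R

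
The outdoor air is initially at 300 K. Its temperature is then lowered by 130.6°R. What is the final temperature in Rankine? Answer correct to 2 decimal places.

409.40°R

Initial temperature in Celsius: 300 - 273.15 = 26.8500°C.
The 130.6°R change is an interval, so only the factor 5/9 applies: -130.6 × 5/9 = -72.5556°C.
Final Celsius temperature: 26.8500 - 72.5556 = -45.7056°C.
In Rankine: -45.7056 × 1.8 + 491.67 = 409.40°R.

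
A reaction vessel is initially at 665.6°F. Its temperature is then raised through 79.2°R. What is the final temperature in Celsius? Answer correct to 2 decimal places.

Initial temperature in Celsius: (665.6 - 32) × 5/9 = 352.0000°C.
The 79.2°R change is an interval, so only the factor 5/9 applies: +79.2 × 5/9 = +44.0000°C.
Final Celsius temperature: 352.0000 + 44.0000 = 396.0000°C.

396.00°C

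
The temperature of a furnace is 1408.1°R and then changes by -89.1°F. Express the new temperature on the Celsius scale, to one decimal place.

459.6°C

Initial temperature in Celsius: (1408.1 - 491.67) × 5/9 = 509.1278°C.
The 89.1°F change is an interval, so only the factor 5/9 applies: -89.1 × 5/9 = -49.5000°C.
Final Celsius temperature: 509.1278 - 49.5000 = 459.6278°C.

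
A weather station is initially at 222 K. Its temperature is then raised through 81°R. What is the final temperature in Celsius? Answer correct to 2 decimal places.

-6.15°C

Initial temperature in Celsius: 222 - 273.15 = -51.1500°C.
The 81°R change is an interval, so only the factor 5/9 applies: +81 × 5/9 = +45.0000°C.
Final Celsius temperature: -51.1500 + 45.0000 = -6.1500°C.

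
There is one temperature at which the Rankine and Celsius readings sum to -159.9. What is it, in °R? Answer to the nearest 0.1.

72.8°R

Let R be the Rankine reading. The Celsius reading is C = 5/9·R - 273.15.
Require R + C = -159.9: (14/9)·R - 273.15 = -159.9.
R = (-159.9 + 273.15) / (14/9) = 72.8.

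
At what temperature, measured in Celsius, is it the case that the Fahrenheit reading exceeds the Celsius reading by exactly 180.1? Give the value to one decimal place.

Let C be the Celsius reading. The Fahrenheit reading is F = 1.8·C + 32.
Require F - C = 180.1: (0.8)·C + 32 = 180.1.
C = (180.1 - 32) / (0.8) = 185.1.

185.1°C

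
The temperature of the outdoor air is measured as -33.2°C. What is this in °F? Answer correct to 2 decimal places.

In Fahrenheit: -33.2000 × 1.8 + 32 = -27.76°F.

-27.76°F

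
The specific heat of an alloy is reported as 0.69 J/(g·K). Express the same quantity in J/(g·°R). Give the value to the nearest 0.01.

0.38 J/(g·°R)

The quantity depends on a temperature interval, so only the ratio of degree sizes applies; the offset between the scales is irrelevant.
A change of 1°R is a change of 5/9 K, so per °R the value is 0.69 × 5/9 = 0.38.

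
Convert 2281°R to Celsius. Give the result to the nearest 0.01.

In Celsius: (2281 - 491.67) × 5/9 = 994.0722°C.

994.07°C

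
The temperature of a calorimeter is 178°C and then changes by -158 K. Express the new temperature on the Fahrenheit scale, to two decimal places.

68.00°F

The 158 K change is an interval; Kelvin and Celsius degrees are the same size, so ΔC = -158°C.
Final Celsius temperature: 178.0000 - 158.0000 = 20.0000°C.
In Fahrenheit: 20.0000 × 1.8 + 32 = 68.00°F.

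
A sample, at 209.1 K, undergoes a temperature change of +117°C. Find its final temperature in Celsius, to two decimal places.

Initial temperature in Celsius: 209.1 - 273.15 = -64.0500°C.
Final Celsius temperature: -64.0500 + 117.0000 = 52.9500°C.

52.95°C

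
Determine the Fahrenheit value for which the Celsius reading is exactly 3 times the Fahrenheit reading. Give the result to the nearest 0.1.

-7.3°F

Let F be the Fahrenheit reading. The Celsius reading is C = 5/9·F - 17.7778.
Require C = 3·F: 5/9·F - 17.7778 = 3·F.
(-22/9)·F = 17.7778  ⇒  F = -7.3.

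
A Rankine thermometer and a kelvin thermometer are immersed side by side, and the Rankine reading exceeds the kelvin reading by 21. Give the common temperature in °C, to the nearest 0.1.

Let x be the Rankine reading; then the kelvin reading is 5/9·x.
(5/9·x) - x = -21  ⇒  (-4/9)·x = -21  ⇒  x = 47.2500°R.
In Celsius: (47.25 - 491.67) × 5/9 = -246.9°C.

-246.9°C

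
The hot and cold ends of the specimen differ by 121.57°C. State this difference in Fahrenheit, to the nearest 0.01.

For a temperature interval the offset drops out; only the factor 1.8 applies.
121.57 × 1.8 = 218.83.

218.83°F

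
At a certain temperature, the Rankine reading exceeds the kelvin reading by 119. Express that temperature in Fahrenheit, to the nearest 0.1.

-191.9°F

Let x be the Rankine reading; then the kelvin reading is 5/9·x.
(5/9·x) - x = -119  ⇒  (-4/9)·x = -119  ⇒  x = 267.7500°R.
In Celsius: (267.75 - 491.67) × 5/9 = -124.4000°C.
In Fahrenheit: -124.4000 × 1.8 + 32 = -191.9°F.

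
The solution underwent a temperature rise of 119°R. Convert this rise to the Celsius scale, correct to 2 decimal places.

66.11°C

For a temperature interval the offset drops out; only the factor 5/9 applies.
119 × 5/9 = 66.11.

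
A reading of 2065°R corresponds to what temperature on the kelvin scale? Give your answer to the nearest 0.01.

1147.22 K

In Celsius: (2065 - 491.67) × 5/9 = 874.0722°C.
In kelvin: 874.0722 + 273.15 = 1147.22 K.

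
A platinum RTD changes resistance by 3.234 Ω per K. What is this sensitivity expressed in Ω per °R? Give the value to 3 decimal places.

1.797 Ω per °R

Since only a temperature interval is involved, the additive offset between the scales drops out.
A change of 1°R is a change of 5/9 K, so per °R the value is 3.234 × 5/9 = 1.797.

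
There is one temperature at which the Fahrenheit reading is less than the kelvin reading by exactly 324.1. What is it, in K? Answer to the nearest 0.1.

169.5 K

Let K be the kelvin reading. The Fahrenheit reading is F = 1.8·K - 459.67.
Require F - K = -324.1: (0.8)·K - 459.67 = -324.1.
K = (-324.1 + 459.67) / (0.8) = 169.5.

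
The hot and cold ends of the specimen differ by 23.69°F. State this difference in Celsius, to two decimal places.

For a temperature interval the offset drops out; only the factor 5/9 applies.
23.69 × 5/9 = 13.16.

13.16°C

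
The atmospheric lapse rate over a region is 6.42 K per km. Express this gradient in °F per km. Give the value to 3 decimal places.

11.556 °F/km

The quantity depends on a temperature interval, so only the ratio of degree sizes applies; the offset between the scales is irrelevant.
A change of 1 K is a change of 1.8°F, so 6.42 × 1.8 = 11.556.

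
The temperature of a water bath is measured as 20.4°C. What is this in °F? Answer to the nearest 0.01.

68.72°F

In Fahrenheit: 20.4000 × 1.8 + 32 = 68.72°F.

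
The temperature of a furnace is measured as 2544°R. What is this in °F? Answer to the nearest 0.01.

In Celsius: (2544 - 491.67) × 5/9 = 1140.1833°C.
In Fahrenheit: 1140.1833 × 1.8 + 32 = 2084.33°F.

2084.33°F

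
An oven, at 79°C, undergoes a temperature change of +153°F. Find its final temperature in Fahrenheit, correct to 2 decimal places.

327.20°F

The 153°F change is an interval, so only the factor 5/9 applies: +153 × 5/9 = +85.0000°C.
Final Celsius temperature: 79.0000 + 85.0000 = 164.0000°C.
In Fahrenheit: 164.0000 × 1.8 + 32 = 327.20°F.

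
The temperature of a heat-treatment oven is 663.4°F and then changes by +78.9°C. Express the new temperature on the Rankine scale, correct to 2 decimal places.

Initial temperature in Celsius: (663.4 - 32) × 5/9 = 350.7778°C.
Final Celsius temperature: 350.7778 + 78.9000 = 429.6778°C.
In Rankine: 429.6778 × 1.8 + 491.67 = 1265.09°R.

1265.09°R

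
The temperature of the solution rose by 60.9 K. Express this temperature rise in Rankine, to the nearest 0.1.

For a temperature interval the offset drops out; only the factor 1.8 applies.
60.9 × 1.8 = 109.6.

109.6°R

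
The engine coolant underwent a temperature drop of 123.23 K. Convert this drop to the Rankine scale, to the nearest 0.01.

221.81°R

Only the scale ratio 1.8 matters for a change in temperature.
123.23 × 1.8 = 221.81.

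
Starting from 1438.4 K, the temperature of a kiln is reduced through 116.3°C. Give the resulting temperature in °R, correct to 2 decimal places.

Initial temperature in Celsius: 1438.4 - 273.15 = 1165.2500°C.
Final Celsius temperature: 1165.2500 - 116.3000 = 1048.9500°C.
In Rankine: 1048.9500 × 1.8 + 491.67 = 2379.78°R.

2379.78°R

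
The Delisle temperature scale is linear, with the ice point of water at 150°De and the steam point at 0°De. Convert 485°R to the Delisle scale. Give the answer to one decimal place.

155.6°De

First in Celsius: (485 - 491.67) × 5/9 = -3.7056°C.
Linearly onto the Delisle scale: 150 + (-3.7056 / 100) × (0 - 150) = 155.6°De.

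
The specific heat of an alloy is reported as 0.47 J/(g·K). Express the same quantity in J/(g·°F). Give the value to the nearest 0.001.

Since only a temperature interval is involved, the additive offset between the scales drops out.
A change of 1°F is a change of 5/9 K, so per °F the value is 0.47 × 5/9 = 0.261.

0.261 J/(g·°F)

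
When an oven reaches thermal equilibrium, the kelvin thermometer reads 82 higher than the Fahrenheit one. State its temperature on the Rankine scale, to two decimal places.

Let x be the Fahrenheit reading; then the kelvin reading is 5/9·x + 255.372.
(5/9·x + 255.372) - x = 82  ⇒  (-4/9)·x = -173.372  ⇒  x = 390.0875°F.
In Celsius: (390.0875 - 32) × 5/9 = 198.9375°C.
In Rankine: 198.9375 × 1.8 + 491.67 = 849.76°R.

849.76°R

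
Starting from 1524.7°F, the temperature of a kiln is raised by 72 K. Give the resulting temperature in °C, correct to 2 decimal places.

Initial temperature in Celsius: (1524.7 - 32) × 5/9 = 829.2778°C.
The 72 K change is an interval; Kelvin and Celsius degrees are the same size, so ΔC = +72°C.
Final Celsius temperature: 829.2778 + 72.0000 = 901.2778°C.

901.28°C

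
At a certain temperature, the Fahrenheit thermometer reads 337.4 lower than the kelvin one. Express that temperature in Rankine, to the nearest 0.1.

Let x be the kelvin reading; then the Fahrenheit reading is 1.8·x - 459.67.
(1.8·x - 459.67) - x = -337.4  ⇒  (0.8)·x = 122.27  ⇒  x = 152.8375 K.
In Celsius: 152.8375 - 273.15 = -120.3125°C.
In Rankine: -120.3125 × 1.8 + 491.67 = 275.1°R.

275.1°R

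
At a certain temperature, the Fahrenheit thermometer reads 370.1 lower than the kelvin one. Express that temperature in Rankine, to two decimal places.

201.53°R

Let x be the kelvin reading; then the Fahrenheit reading is 1.8·x - 459.67.
(1.8·x - 459.67) - x = -370.1  ⇒  (0.8)·x = 89.57  ⇒  x = 111.9625 K.
In Celsius: 111.9625 - 273.15 = -161.1875°C.
In Rankine: -161.1875 × 1.8 + 491.67 = 201.53°R.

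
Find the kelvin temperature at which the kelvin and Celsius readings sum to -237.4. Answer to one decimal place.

Let K be the kelvin reading. The Celsius reading is C = 1·K - 273.15.
Require K + C = -237.4: (2)·K - 273.15 = -237.4.
K = (-237.4 + 273.15) / (2) = 17.9.

17.9 K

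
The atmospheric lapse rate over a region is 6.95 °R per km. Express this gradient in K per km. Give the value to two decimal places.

3.86 K/km

Since only a temperature interval is involved, the additive offset between the scales drops out.
A change of 1°R is a change of 5/9 K, so 6.95 × 5/9 = 3.86.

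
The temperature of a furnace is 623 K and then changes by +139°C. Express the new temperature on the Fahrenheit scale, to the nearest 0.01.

911.93°F

Initial temperature in Celsius: 623 - 273.15 = 349.8500°C.
Final Celsius temperature: 349.8500 + 139.0000 = 488.8500°C.
In Fahrenheit: 488.8500 × 1.8 + 32 = 911.93°F.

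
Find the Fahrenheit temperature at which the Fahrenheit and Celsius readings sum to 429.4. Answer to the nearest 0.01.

287.47°F

Let F be the Fahrenheit reading. The Celsius reading is C = 5/9·F - 17.7778.
Require F + C = 429.4: (14/9)·F - 17.7778 = 429.4.
F = (429.4 + 17.7778) / (14/9) = 287.47.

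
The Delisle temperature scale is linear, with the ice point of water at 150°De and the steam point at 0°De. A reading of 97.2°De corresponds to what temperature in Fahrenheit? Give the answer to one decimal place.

95.4°F

Linear interpolation between the fixed points: C = (97.2 - 150) × 100 / (0 - 150) = 35.2000°C.
Then 35.2000 × 1.8 + 32 = 95.4°F.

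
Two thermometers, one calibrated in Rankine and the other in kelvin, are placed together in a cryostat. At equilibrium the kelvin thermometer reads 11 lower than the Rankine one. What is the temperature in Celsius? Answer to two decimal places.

Let x be the Rankine reading; then the kelvin reading is 5/9·x.
(5/9·x) - x = -11  ⇒  (-4/9)·x = -11  ⇒  x = 24.7500°R.
In Celsius: (24.75 - 491.67) × 5/9 = -259.40°C.

-259.40°C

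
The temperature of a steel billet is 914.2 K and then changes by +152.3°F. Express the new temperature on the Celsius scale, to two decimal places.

Initial temperature in Celsius: 914.2 - 273.15 = 641.0500°C.
The 152.3°F change is an interval, so only the factor 5/9 applies: +152.3 × 5/9 = +84.6111°C.
Final Celsius temperature: 641.0500 + 84.6111 = 725.6611°C.

725.66°C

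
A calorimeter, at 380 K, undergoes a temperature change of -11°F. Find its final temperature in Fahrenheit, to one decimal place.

213.3°F

Initial temperature in Celsius: 380 - 273.15 = 106.8500°C.
The 11°F change is an interval, so only the factor 5/9 applies: -11 × 5/9 = -6.1111°C.
Final Celsius temperature: 106.8500 - 6.1111 = 100.7389°C.
In Fahrenheit: 100.7389 × 1.8 + 32 = 213.3°F.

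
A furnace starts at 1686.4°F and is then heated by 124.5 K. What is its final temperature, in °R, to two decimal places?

Initial temperature in Celsius: (1686.4 - 32) × 5/9 = 919.1111°C.
The 124.5 K change is an interval; Kelvin and Celsius degrees are the same size, so ΔC = +124.5°C.
Final Celsius temperature: 919.1111 + 124.5000 = 1043.6111°C.
In Rankine: 1043.6111 × 1.8 + 491.67 = 2370.17°R.

2370.17°R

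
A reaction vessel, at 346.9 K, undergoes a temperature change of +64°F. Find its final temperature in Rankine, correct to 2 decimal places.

Initial temperature in Celsius: 346.9 - 273.15 = 73.7500°C.
The 64°F change is an interval, so only the factor 5/9 applies: +64 × 5/9 = +35.5556°C.
Final Celsius temperature: 73.7500 + 35.5556 = 109.3056°C.
In Rankine: 109.3056 × 1.8 + 491.67 = 688.42°R.

688.42°R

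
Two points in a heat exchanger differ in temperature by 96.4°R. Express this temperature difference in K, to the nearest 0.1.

53.6 K

For a temperature interval the offset drops out; only the factor 5/9 applies.
96.4 × 5/9 = 53.6.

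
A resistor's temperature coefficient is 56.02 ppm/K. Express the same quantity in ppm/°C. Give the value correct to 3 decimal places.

56.020 ppm/°C

The quantity depends on a temperature interval, so only the ratio of degree sizes applies; the offset between the scales is irrelevant.
A change of 1°C is a change of 1 K, so per °C the value is 56.02 × 1 = 56.020.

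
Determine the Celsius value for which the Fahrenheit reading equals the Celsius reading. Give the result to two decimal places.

Let C be the Celsius reading. The Fahrenheit reading is F = 1.8·C + 32.
Set F = C: 1.8·C + 32 = C.
(0.8)·C = -32  ⇒  C = -40.00.

-40.00°C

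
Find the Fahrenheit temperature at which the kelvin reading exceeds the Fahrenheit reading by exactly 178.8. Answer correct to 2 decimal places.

Let F be the Fahrenheit reading. The kelvin reading is K = 5/9·F + 255.372.
Require K - F = 178.8: (-4/9)·F + 255.372 = 178.8.
F = (178.8 - 255.372) / (-4/9) = 172.29.

172.29°F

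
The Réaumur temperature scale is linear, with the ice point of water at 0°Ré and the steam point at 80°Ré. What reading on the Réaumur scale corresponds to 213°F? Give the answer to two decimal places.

First in Celsius: (213 - 32) × 5/9 = 100.5556°C.
Linearly onto the Réaumur scale: 0 + (100.5556 / 100) × (80 - 0) = 80.44°Ré.

80.44°Ré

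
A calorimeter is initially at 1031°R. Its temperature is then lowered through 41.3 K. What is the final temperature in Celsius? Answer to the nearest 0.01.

258.33°C

Initial temperature in Celsius: (1031 - 491.67) × 5/9 = 299.6278°C.
The 41.3 K change is an interval; Kelvin and Celsius degrees are the same size, so ΔC = -41.3°C.
Final Celsius temperature: 299.6278 - 41.3000 = 258.3278°C.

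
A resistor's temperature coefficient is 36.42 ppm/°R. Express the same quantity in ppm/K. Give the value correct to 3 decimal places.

65.556 ppm/K

The quantity depends on a temperature interval, so only the ratio of degree sizes applies; the offset between the scales is irrelevant.
A change of 1 K is a change of 1.8°R, so per K the value is 36.42 × 1.8 = 65.556.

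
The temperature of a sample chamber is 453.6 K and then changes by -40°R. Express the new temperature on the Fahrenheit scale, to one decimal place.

Initial temperature in Celsius: 453.6 - 273.15 = 180.4500°C.
The 40°R change is an interval, so only the factor 5/9 applies: -40 × 5/9 = -22.2222°C.
Final Celsius temperature: 180.4500 - 22.2222 = 158.2278°C.
In Fahrenheit: 158.2278 × 1.8 + 32 = 316.8°F.

316.8°F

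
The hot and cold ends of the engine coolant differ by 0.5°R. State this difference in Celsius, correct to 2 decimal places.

0.28°C

For a temperature interval the offset drops out; only the factor 5/9 applies.
0.5 × 5/9 = 0.28.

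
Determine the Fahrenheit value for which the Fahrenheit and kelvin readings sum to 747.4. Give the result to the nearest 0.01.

Let F be the Fahrenheit reading. The kelvin reading is K = 5/9·F + 255.372.
Require F + K = 747.4: (14/9)·F + 255.372 = 747.4.
F = (747.4 - 255.372) / (14/9) = 316.30.

316.30°F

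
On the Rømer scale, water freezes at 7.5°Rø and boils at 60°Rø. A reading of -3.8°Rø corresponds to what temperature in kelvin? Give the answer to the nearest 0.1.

Linear interpolation between the fixed points: C = (-3.8 - 7.5) × 100 / (60 - 7.5) = -21.5238°C.
Then -21.5238 + 273.15 = 251.6 K.

251.6 K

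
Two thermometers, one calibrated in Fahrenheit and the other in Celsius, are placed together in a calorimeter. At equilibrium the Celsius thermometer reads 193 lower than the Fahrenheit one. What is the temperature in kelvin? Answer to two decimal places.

474.40 K

Let x be the Fahrenheit reading; then the Celsius reading is 5/9·x - 17.7778.
(5/9·x - 17.7778) - x = -193  ⇒  (-4/9)·x = -175.222  ⇒  x = 394.2500°F.
In Celsius: (394.25 - 32) × 5/9 = 201.2500°C.
In kelvin: 201.2500 + 273.15 = 474.40 K.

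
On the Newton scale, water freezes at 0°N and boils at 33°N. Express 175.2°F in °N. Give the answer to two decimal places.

26.25°N

First in Celsius: (175.2 - 32) × 5/9 = 79.5556°C.
Linearly onto the Newton scale: 0 + (79.5556 / 100) × (33 - 0) = 26.25°N.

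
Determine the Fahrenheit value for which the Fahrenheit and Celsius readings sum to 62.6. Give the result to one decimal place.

51.7°F

Let F be the Fahrenheit reading. The Celsius reading is C = 5/9·F - 17.7778.
Require F + C = 62.6: (14/9)·F - 17.7778 = 62.6.
F = (62.6 + 17.7778) / (14/9) = 51.7.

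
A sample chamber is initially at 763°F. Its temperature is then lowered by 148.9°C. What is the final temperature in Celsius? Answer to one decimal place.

257.2°C

Initial temperature in Celsius: (763 - 32) × 5/9 = 406.1111°C.
Final Celsius temperature: 406.1111 - 148.9000 = 257.2111°C.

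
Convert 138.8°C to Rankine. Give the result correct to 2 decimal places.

In Rankine: 138.8000 × 1.8 + 491.67 = 741.51°R.

741.51°R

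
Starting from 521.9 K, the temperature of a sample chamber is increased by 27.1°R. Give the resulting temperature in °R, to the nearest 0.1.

Initial temperature in Celsius: 521.9 - 273.15 = 248.7500°C.
The 27.1°R change is an interval, so only the factor 5/9 applies: +27.1 × 5/9 = +15.0556°C.
Final Celsius temperature: 248.7500 + 15.0556 = 263.8056°C.
In Rankine: 263.8056 × 1.8 + 491.67 = 966.5°R.

966.5°R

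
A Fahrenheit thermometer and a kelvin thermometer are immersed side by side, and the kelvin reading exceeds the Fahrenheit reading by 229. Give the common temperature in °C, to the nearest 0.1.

15.2°C

Let x be the Fahrenheit reading; then the kelvin reading is 5/9·x + 255.372.
(5/9·x + 255.372) - x = 229  ⇒  (-4/9)·x = -26.3722  ⇒  x = 59.3375°F.
In Celsius: (59.3375 - 32) × 5/9 = 15.2°C.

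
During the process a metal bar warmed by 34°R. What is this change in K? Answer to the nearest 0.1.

Only the scale ratio 5/9 matters for a change in temperature.
34 × 5/9 = 18.9.

18.9 K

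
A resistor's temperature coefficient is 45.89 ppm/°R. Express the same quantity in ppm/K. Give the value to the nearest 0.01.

82.60 ppm/K

The quantity depends on a temperature interval, so only the ratio of degree sizes applies; the offset between the scales is irrelevant.
A change of 1 K is a change of 1.8°R, so per K the value is 45.89 × 1.8 = 82.60.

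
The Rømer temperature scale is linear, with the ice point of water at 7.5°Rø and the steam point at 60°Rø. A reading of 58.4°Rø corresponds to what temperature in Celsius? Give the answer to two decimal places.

Linear interpolation between the fixed points: C = (58.4 - 7.5) × 100 / (60 - 7.5) = 96.9524°C.

96.95°C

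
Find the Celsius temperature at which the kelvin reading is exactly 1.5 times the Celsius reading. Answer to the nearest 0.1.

Let C be the Celsius reading. The kelvin reading is K = 1·C + 273.15.
Require K = 1.5·C: 1·C + 273.15 = 1.5·C.
(-0.5)·C = -273.15  ⇒  C = 546.3.

546.3°C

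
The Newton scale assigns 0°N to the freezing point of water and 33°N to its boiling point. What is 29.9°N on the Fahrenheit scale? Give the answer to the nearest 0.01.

195.09°F

Linear interpolation between the fixed points: C = (29.9 - 0) × 100 / (33 - 0) = 90.6061°C.
Then 90.6061 × 1.8 + 32 = 195.09°F.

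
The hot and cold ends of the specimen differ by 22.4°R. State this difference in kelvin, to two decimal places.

An interval of 1°R corresponds to 5/9 K.
22.4 × 5/9 = 12.44.

12.44 K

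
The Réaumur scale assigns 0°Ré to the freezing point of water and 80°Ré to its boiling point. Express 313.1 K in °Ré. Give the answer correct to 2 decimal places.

First in Celsius: 313.1 - 273.15 = 39.9500°C.
Linearly onto the Réaumur scale: 0 + (39.9500 / 100) × (80 - 0) = 31.96°Ré.

31.96°Ré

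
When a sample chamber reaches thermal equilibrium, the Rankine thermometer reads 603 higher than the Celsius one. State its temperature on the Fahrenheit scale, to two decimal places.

Let x be the Celsius reading; then the Rankine reading is 1.8·x + 491.67.
(1.8·x + 491.67) - x = 603  ⇒  (0.8)·x = 111.33  ⇒  x = 139.1625°C.
In Fahrenheit: 139.1625 × 1.8 + 32 = 282.49°F.

282.49°F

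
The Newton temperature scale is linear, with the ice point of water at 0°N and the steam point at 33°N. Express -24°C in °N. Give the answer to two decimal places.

-7.92°N

Linearly onto the Newton scale: 0 + (-24.0000 / 100) × (33 - 0) = -7.92°N.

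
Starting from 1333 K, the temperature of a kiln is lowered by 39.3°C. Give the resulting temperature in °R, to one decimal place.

Initial temperature in Celsius: 1333 - 273.15 = 1059.8500°C.
Final Celsius temperature: 1059.8500 - 39.3000 = 1020.5500°C.
In Rankine: 1020.5500 × 1.8 + 491.67 = 2328.7°R.

2328.7°R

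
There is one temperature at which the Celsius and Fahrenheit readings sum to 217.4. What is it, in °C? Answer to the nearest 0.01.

Let C be the Celsius reading. The Fahrenheit reading is F = 1.8·C + 32.
Require C + F = 217.4: (2.8)·C + 32 = 217.4.
C = (217.4 - 32) / (2.8) = 66.21.

66.21°C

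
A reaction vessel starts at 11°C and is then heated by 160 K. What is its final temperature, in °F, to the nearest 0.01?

339.80°F

The 160 K change is an interval; Kelvin and Celsius degrees are the same size, so ΔC = +160°C.
Final Celsius temperature: 11.0000 + 160.0000 = 171.0000°C.
In Fahrenheit: 171.0000 × 1.8 + 32 = 339.80°F.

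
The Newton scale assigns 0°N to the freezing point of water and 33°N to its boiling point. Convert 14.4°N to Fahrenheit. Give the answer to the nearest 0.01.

110.55°F

Linear interpolation between the fixed points: C = (14.4 - 0) × 100 / (33 - 0) = 43.6364°C.
Then 43.6364 × 1.8 + 32 = 110.55°F.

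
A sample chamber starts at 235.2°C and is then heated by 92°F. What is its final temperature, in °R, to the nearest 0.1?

1007.0°R

The 92°F change is an interval, so only the factor 5/9 applies: +92 × 5/9 = +51.1111°C.
Final Celsius temperature: 235.2000 + 51.1111 = 286.3111°C.
In Rankine: 286.3111 × 1.8 + 491.67 = 1007.0°R.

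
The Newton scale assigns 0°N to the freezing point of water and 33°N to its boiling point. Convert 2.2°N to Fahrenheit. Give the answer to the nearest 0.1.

44.0°F

Linear interpolation between the fixed points: C = (2.2 - 0) × 100 / (33 - 0) = 6.6667°C.
Then 6.6667 × 1.8 + 32 = 44.0°F.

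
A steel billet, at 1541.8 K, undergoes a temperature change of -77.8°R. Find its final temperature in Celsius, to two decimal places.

1225.43°C

Initial temperature in Celsius: 1541.8 - 273.15 = 1268.6500°C.
The 77.8°R change is an interval, so only the factor 5/9 applies: -77.8 × 5/9 = -43.2222°C.
Final Celsius temperature: 1268.6500 - 43.2222 = 1225.4278°C.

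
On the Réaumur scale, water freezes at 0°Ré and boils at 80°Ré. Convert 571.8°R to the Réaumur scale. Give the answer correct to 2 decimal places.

35.61°Ré

First in Celsius: (571.8 - 491.67) × 5/9 = 44.5167°C.
Linearly onto the Réaumur scale: 0 + (44.5167 / 100) × (80 - 0) = 35.61°Ré.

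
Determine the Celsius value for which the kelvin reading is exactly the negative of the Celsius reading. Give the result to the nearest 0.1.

Let C be the Celsius reading. The kelvin reading is K = 1·C + 273.15.
Require K = -1·C: 1·C + 273.15 = -1·C.
(2)·C = -273.15  ⇒  C = -136.6.

-136.6°C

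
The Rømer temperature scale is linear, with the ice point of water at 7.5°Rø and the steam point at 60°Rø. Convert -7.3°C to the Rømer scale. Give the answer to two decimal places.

3.67°Rø

Linearly onto the Rømer scale: 7.5 + (-7.3000 / 100) × (60 - 7.5) = 3.67°Rø.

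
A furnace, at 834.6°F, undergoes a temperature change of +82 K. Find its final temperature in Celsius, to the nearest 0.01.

527.89°C

Initial temperature in Celsius: (834.6 - 32) × 5/9 = 445.8889°C.
The 82 K change is an interval; Kelvin and Celsius degrees are the same size, so ΔC = +82°C.
Final Celsius temperature: 445.8889 + 82.0000 = 527.8889°C.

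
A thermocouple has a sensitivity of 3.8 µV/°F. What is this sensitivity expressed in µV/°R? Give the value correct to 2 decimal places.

3.80 µV/°R

The quantity depends on a temperature interval, so only the ratio of degree sizes applies; the offset between the scales is irrelevant.
A change of 1°R is a change of 1°F, so per °R the value is 3.8 × 1 = 3.80.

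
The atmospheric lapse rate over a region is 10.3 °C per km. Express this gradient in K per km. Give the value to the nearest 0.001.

The quantity depends on a temperature interval, so only the ratio of degree sizes applies; the offset between the scales is irrelevant.
A change of 1°C is a change of 1 K, so 10.3 × 1 = 10.300.

10.300 K/km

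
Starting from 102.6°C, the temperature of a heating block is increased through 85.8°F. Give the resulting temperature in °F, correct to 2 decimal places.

302.48°F

The 85.8°F change is an interval, so only the factor 5/9 applies: +85.8 × 5/9 = +47.6667°C.
Final Celsius temperature: 102.6000 + 47.6667 = 150.2667°C.
In Fahrenheit: 150.2667 × 1.8 + 32 = 302.48°F.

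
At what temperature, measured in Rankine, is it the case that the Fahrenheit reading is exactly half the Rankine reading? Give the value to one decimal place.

919.3°R

Let R be the Rankine reading. The Fahrenheit reading is F = 1·R - 459.67.
Require F = 0.5·R: 1·R - 459.67 = 0.5·R.
(0.5)·R = 459.67  ⇒  R = 919.3.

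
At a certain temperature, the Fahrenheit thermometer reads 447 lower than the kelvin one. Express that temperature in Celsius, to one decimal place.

Let x be the kelvin reading; then the Fahrenheit reading is 1.8·x - 459.67.
(1.8·x - 459.67) - x = -447  ⇒  (0.8)·x = 12.67  ⇒  x = 15.8375 K.
In Celsius: 15.8375 - 273.15 = -257.3°C.

-257.3°C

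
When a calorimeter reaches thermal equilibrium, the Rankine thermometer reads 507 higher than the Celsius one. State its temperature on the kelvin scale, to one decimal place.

292.3 K

Let x be the Celsius reading; then the Rankine reading is 1.8·x + 491.67.
(1.8·x + 491.67) - x = 507  ⇒  (0.8)·x = 15.33  ⇒  x = 19.1625°C.
In kelvin: 19.1625 + 273.15 = 292.3 K.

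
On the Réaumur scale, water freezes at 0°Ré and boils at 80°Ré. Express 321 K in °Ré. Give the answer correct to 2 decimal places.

First in Celsius: 321 - 273.15 = 47.8500°C.
Linearly onto the Réaumur scale: 0 + (47.8500 / 100) × (80 - 0) = 38.28°Ré.

38.28°Ré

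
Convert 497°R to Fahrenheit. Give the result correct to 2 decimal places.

37.33°F

In Celsius: (497 - 491.67) × 5/9 = 2.9611°C.
In Fahrenheit: 2.9611 × 1.8 + 32 = 37.33°F.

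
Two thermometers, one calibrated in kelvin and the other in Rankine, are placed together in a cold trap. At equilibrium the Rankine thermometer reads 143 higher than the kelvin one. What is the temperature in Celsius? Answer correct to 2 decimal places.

-94.40°C

Let x be the kelvin reading; then the Rankine reading is 1.8·x.
(1.8·x) - x = 143  ⇒  (0.8)·x = 143  ⇒  x = 178.7500 K.
In Celsius: 178.75 - 273.15 = -94.40°C.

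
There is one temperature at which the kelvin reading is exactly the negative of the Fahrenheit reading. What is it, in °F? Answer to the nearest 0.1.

Let F be the Fahrenheit reading. The kelvin reading is K = 5/9·F + 255.372.
Require K = -1·F: 5/9·F + 255.372 = -1·F.
(14/9)·F = -255.372  ⇒  F = -164.2.

-164.2°F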